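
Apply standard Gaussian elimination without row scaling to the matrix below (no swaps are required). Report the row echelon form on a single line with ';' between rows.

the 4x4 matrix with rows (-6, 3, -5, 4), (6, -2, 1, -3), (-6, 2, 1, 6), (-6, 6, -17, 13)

Forward elimination:
R2 <- R2 - (-1)*R1:  [  0   1  -4   1 ]
R3 <- R3 - (1)*R1:  [  0  -1   6   2 ]
R4 <- R4 - (1)*R1:  [   0    3  -12    9 ]
R3 <- R3 - (-1)*R2:  [ 0  0  2  3 ]
R4 <- R4 - (3)*R2:  [ 0  0  0  6 ]
Row echelon form:
[ -6  3  -5  4 ]
[  0  1  -4  1 ]
[  0  0   2  3 ]
[  0  0   0  6 ]

REF = [-6 3 -5 4; 0 1 -4 1; 0 0 2 3; 0 0 0 6]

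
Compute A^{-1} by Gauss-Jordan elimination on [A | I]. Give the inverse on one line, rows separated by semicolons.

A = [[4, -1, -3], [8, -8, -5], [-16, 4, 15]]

inverse = [25/18 -1/24 19/72; 5/9 -1/6 1/18; 4/3 0 1/3]

Gauss-Jordan on [A | I]:
R1 <- (1/4)*R1:  [    1  -1/4  -3/4  |   1/4     0     0 ]
R2 <- R2 - (8)*R1:  [  0  -6   1  |  -2   1   0 ]
R3 <- R3 - (-16)*R1:  [ 0  0  3  |  4  0  1 ]
R2 <- (1/-6)*R2:  [    0     1  -1/6  |   1/3  -1/6     0 ]
R1 <- R1 - (-1/4)*R2:  [      1       0  -19/24  |     1/3   -1/24       0 ]
R3 <- (1/3)*R3:  [   0    0    1  |  4/3    0  1/3 ]
R1 <- R1 - (-19/24)*R3:  [     1      0      0  |  25/18  -1/24  19/72 ]
R2 <- R2 - (-1/6)*R3:  [    0     1     0  |   5/9  -1/6  1/18 ]
Right block of [I | A^{-1}] is the inverse:
[ 25/18  -1/24  19/72 ]
[   5/9   -1/6   1/18 ]
[   4/3      0    1/3 ]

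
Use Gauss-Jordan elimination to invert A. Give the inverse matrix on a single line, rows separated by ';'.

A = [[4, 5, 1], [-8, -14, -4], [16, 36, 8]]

inverse = [1/2 -1/16 -3/32; 0 1/4 1/8; -1 -1 -1/4]

Gauss-Jordan on [A | I]:
R1 <- (1/4)*R1:  [   1  5/4  1/4  |  1/4    0    0 ]
R2 <- R2 - (-8)*R1:  [  0  -4  -2  |   2   1   0 ]
R3 <- R3 - (16)*R1:  [  0  16   4  |  -4   0   1 ]
R2 <- (1/-4)*R2:  [    0     1   1/2  |  -1/2  -1/4     0 ]
R1 <- R1 - (5/4)*R2:  [    1     0  -3/8  |   7/8  5/16     0 ]
R3 <- R3 - (16)*R2:  [  0   0  -4  |   4   4   1 ]
R3 <- (1/-4)*R3:  [    0     0     1  |    -1    -1  -1/4 ]
R1 <- R1 - (-3/8)*R3:  [     1      0      0  |    1/2  -1/16  -3/32 ]
R2 <- R2 - (1/2)*R3:  [   0    1    0  |    0  1/4  1/8 ]
Right block of [I | A^{-1}] is the inverse:
[ 1/2  -1/16  -3/32 ]
[   0    1/4    1/8 ]
[  -1     -1   -1/4 ]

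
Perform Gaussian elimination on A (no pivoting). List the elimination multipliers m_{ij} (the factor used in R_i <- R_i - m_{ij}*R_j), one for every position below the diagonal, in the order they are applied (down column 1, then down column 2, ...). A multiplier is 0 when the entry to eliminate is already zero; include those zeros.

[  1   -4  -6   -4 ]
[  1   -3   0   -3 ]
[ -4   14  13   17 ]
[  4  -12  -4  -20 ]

multipliers: 1, -4, 4, -2, 4, -4

Forward elimination:
R2 <- R2 - (1)*R1:  [ 0  1  6  1 ]
R3 <- R3 - (-4)*R1:  [   0   -2  -11    1 ]
R4 <- R4 - (4)*R1:  [  0   4  20  -4 ]
R3 <- R3 - (-2)*R2:  [ 0  0  1  3 ]
R4 <- R4 - (4)*R2:  [  0   0  -4  -8 ]
R4 <- R4 - (-4)*R3:  [ 0  0  0  4 ]
Multipliers (in order of application): m_{21} = 1, m_{31} = -4, m_{41} = 4, m_{32} = -2, m_{42} = 4, m_{43} = -4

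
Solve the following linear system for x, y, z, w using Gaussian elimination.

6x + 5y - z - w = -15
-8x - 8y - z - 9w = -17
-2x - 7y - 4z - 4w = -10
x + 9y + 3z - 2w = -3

(-4, 2, -3, 4)

Forward elimination on [A|b]:
R2 <- R2 - (-4/3)*R1:  [     0   -4/3   -7/3  -31/3    -37 ]
R3 <- R3 - (-1/3)*R1:  [     0  -16/3  -13/3  -13/3    -15 ]
R4 <- R4 - (1/6)*R1:  [     0   49/6   19/6  -11/6   -1/2 ]
R3 <- R3 - (4)*R2:  [   0    0    5   37  133 ]
R4 <- R4 - (-49/8)*R2:  [       0        0    -89/8   -521/8  -1817/8 ]
R4 <- R4 - (-89/40)*R3:  [     0      0      0   86/5  344/5 ]
Row echelon form:
[ 6     5    -1     -1  |    -15 ]
[ 0  -4/3  -7/3  -31/3  |    -37 ]
[ 0     0     5     37  |    133 ]
[ 0     0     0   86/5  |  344/5 ]
Back-substitution:
w = (344/5) / (86/5) = 4
z = (133 - (37)*(4)) / 5 = -3
y = (-37 - (-7/3)*(-3) - (-31/3)*(4)) / (-4/3) = 2
x = (-15 - (5)*(2) - (-1)*(-3) - (-1)*(4)) / 6 = -4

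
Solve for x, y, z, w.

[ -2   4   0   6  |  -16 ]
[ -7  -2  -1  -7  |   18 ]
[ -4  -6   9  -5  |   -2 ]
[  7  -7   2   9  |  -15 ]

Forward elimination on [A|b]:
R2 <- R2 - (7/2)*R1:  [   0  -16   -1  -28   74 ]
R3 <- R3 - (2)*R1:  [   0  -14    9  -17   30 ]
R4 <- R4 - (-7/2)*R1:  [   0    7    2   30  -71 ]
R3 <- R3 - (7/8)*R2:  [      0       0    79/8    15/2  -139/4 ]
R4 <- R4 - (-7/16)*R2:  [      0       0   25/16    71/4  -309/8 ]
R4 <- R4 - (25/158)*R3:  [        0         0         0  2617/158  -2617/79 ]
Row echelon form:
[ -2    4     0         6  |       -16 ]
[  0  -16    -1       -28  |        74 ]
[  0    0  79/8      15/2  |    -139/4 ]
[  0    0     0  2617/158  |  -2617/79 ]
Back-substitution:
w = (-2617/79) / (2617/158) = -2
z = (-139/4 - (15/2)*(-2)) / (79/8) = -2
y = (74 - (-1)*(-2) - (-28)*(-2)) / -16 = -1
x = (-16 - (4)*(-1) - (6)*(-2)) / -2 = 0

(0, -1, -2, -2)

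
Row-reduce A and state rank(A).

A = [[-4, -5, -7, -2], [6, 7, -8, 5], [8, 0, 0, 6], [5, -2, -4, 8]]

rank(A) = 4

Row reduction:
R2 <- R2 - (-3/2)*R1:  [     0   -1/2  -37/2      2 ]
R3 <- R3 - (-2)*R1:  [   0  -10  -14    2 ]
R4 <- R4 - (-5/4)*R1:  [     0  -33/4  -51/4   11/2 ]
R3 <- R3 - (20)*R2:  [   0    0  356  -38 ]
R4 <- R4 - (33/2)*R2:  [     0      0  585/2  -55/2 ]
R4 <- R4 - (585/712)*R3:  [        0         0         0  1325/356 ]
Row echelon form:
[ -4    -5     -7        -2 ]
[  0  -1/2  -37/2         2 ]
[  0     0    356       -38 ]
[  0     0      0  1325/356 ]
Nonzero rows / pivot columns: 4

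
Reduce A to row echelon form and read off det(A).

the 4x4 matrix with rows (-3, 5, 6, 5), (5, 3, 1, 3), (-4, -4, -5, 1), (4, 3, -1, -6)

det(A) = -1215

Forward elimination:
R2 <- R2 - (-5/3)*R1:  [    0  34/3    11  34/3 ]
R3 <- R3 - (4/3)*R1:  [     0  -32/3    -13  -17/3 ]
R4 <- R4 - (-4/3)*R1:  [    0  29/3     7   2/3 ]
R3 <- R3 - (-16/17)*R2:  [      0       0  -45/17       5 ]
R4 <- R4 - (29/34)*R2:  [      0       0  -81/34      -9 ]
R4 <- R4 - (9/10)*R3:  [     0      0      0  -27/2 ]
Upper-triangular form:
[ -3     5       6      5 ]
[  0  34/3      11   34/3 ]
[  0     0  -45/17      5 ]
[  0     0       0  -27/2 ]
det(A) = (-1)^0 * (-3) * (34/3) * (-45/17) * (-27/2) = -1215  (0 row swaps -> sign +1)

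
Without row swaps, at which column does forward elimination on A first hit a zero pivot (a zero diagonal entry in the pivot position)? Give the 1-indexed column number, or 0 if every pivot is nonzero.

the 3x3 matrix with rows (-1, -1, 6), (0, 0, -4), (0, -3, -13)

first zero-pivot column = 2

Naive forward elimination:
Matrix at this point:
[ -1  -1    6 ]
[  0   0   -4 ]
[  0  -3  -13 ]
Pivot entry (2,2) is zero but row 3 has -3 in column 2 -> naive elimination stops; a row interchange (e.g. R2 <-> R3) would be required here.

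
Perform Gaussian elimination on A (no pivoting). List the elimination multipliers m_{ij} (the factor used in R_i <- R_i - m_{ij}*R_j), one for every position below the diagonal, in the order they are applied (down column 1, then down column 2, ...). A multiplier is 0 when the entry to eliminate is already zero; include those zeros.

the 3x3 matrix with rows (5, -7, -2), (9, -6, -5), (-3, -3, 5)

multipliers: 9/5, -3/5, -12/11

Forward elimination:
R2 <- R2 - (9/5)*R1:  [    0  33/5  -7/5 ]
R3 <- R3 - (-3/5)*R1:  [     0  -36/5   19/5 ]
R3 <- R3 - (-12/11)*R2:  [     0      0  25/11 ]
Multipliers (in order of application): m_{21} = 9/5, m_{31} = -3/5, m_{32} = -12/11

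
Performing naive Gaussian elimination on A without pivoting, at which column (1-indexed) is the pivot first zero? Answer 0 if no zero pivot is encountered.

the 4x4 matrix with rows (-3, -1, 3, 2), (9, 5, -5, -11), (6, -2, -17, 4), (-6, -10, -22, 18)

first zero-pivot column = 0

Naive forward elimination:
R2 <- R2 - (-3)*R1:  [  0   2   4  -5 ]
R3 <- R3 - (-2)*R1:  [   0   -4  -11    8 ]
R4 <- R4 - (2)*R1:  [   0   -8  -28   14 ]
R3 <- R3 - (-2)*R2:  [  0   0  -3  -2 ]
R4 <- R4 - (-4)*R2:  [   0    0  -12   -6 ]
R4 <- R4 - (4)*R3:  [ 0  0  0  2 ]
All pivots nonzero; naive elimination completes without hitting a zero pivot.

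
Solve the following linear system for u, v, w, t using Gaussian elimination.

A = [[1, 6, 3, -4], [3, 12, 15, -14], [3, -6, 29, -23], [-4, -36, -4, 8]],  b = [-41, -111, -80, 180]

(-2, -4, -1, 3)

Forward elimination on [A|b]:
R2 <- R2 - (3)*R1:  [  0  -6   6  -2  12 ]
R3 <- R3 - (3)*R1:  [   0  -24   20  -11   43 ]
R4 <- R4 - (-4)*R1:  [   0  -12    8   -8   16 ]
R3 <- R3 - (4)*R2:  [  0   0  -4  -3  -5 ]
R4 <- R4 - (2)*R2:  [  0   0  -4  -4  -8 ]
R4 <- R4 - (1)*R3:  [  0   0   0  -1  -3 ]
Row echelon form:
[ 1   6   3  -4  |  -41 ]
[ 0  -6   6  -2  |   12 ]
[ 0   0  -4  -3  |   -5 ]
[ 0   0   0  -1  |   -3 ]
Back-substitution:
t = (-3) / -1 = 3
w = (-5 - (-3)*(3)) / -4 = -1
v = (12 - (6)*(-1) - (-2)*(3)) / -6 = -4
u = (-41 - (6)*(-4) - (3)*(-1) - (-4)*(3)) / 1 = -2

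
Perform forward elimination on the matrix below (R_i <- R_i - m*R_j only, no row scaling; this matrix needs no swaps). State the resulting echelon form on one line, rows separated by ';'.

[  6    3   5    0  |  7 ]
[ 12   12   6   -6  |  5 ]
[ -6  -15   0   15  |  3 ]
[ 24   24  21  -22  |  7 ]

REF = [6 3 5 0 7; 0 6 -4 -6 -9; 0 0 -3 3 -8; 0 0 0 -1 -27]

Forward elimination:
R2 <- R2 - (2)*R1:  [  0   6  -4  -6  -9 ]
R3 <- R3 - (-1)*R1:  [   0  -12    5   15   10 ]
R4 <- R4 - (4)*R1:  [   0   12    1  -22  -21 ]
R3 <- R3 - (-2)*R2:  [  0   0  -3   3  -8 ]
R4 <- R4 - (2)*R2:  [   0    0    9  -10   -3 ]
R4 <- R4 - (-3)*R3:  [   0    0    0   -1  -27 ]
Row echelon form:
[ 6  3   5   0  |    7 ]
[ 0  6  -4  -6  |   -9 ]
[ 0  0  -3   3  |   -8 ]
[ 0  0   0  -1  |  -27 ]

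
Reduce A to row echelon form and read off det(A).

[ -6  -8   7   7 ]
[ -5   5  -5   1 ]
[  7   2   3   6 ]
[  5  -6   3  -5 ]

Forward elimination:
R2 <- R2 - (5/6)*R1:  [     0   35/3  -65/6  -29/6 ]
R3 <- R3 - (-7/6)*R1:  [     0  -22/3   67/6   85/6 ]
R4 <- R4 - (-5/6)*R1:  [     0  -38/3   53/6    5/6 ]
R3 <- R3 - (-22/35)*R2:  [      0       0   61/14  779/70 ]
R4 <- R4 - (-38/35)*R2:  [       0        0   -41/14  -309/70 ]
R4 <- R4 - (-41/61)*R3:  [      0       0       0  187/61 ]
Upper-triangular form:
[ -6    -8      7       7 ]
[  0  35/3  -65/6   -29/6 ]
[  0     0  61/14  779/70 ]
[  0     0      0  187/61 ]
det(A) = (-1)^0 * (-6) * (35/3) * (61/14) * (187/61) = -935  (0 row swaps -> sign +1)

det(A) = -935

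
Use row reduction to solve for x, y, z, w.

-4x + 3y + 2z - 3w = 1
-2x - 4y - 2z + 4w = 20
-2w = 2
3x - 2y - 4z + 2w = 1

(-3, -4, -1, -1)

Forward elimination on [A|b]:
R2 <- R2 - (1/2)*R1:  [     0  -11/2     -3   11/2   39/2 ]
R4 <- R4 - (-3/4)*R1:  [    0   1/4  -5/2  -1/4   7/4 ]
R4 <- R4 - (-1/22)*R2:  [      0       0  -29/11       0   29/11 ]
R3 <-> R4   (pivot in column 3 was zero)
[ -4      3       2    -3      1 ]
[  0  -11/2      -3  11/2   39/2 ]
[  0      0  -29/11     0  29/11 ]
[  0      0       0    -2      2 ]
Row echelon form:
[ -4      3       2    -3  |      1 ]
[  0  -11/2      -3  11/2  |   39/2 ]
[  0      0  -29/11     0  |  29/11 ]
[  0      0       0    -2  |      2 ]
Back-substitution:
w = (2) / -2 = -1
z = (29/11) / (-29/11) = -1
y = (39/2 - (-3)*(-1) - (11/2)*(-1)) / (-11/2) = -4
x = (1 - (3)*(-4) - (2)*(-1) - (-3)*(-1)) / -4 = -3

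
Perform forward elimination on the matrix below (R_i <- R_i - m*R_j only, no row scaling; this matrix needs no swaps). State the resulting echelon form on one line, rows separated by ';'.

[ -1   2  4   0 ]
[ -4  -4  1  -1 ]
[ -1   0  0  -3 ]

Forward elimination:
R2 <- R2 - (4)*R1:  [   0  -12  -15   -1 ]
R3 <- R3 - (1)*R1:  [  0  -2  -4  -3 ]
R3 <- R3 - (1/6)*R2:  [     0      0   -3/2  -17/6 ]
Row echelon form:
[ -1    2     4      0 ]
[  0  -12   -15     -1 ]
[  0    0  -3/2  -17/6 ]

REF = [-1 2 4 0; 0 -12 -15 -1; 0 0 -3/2 -17/6]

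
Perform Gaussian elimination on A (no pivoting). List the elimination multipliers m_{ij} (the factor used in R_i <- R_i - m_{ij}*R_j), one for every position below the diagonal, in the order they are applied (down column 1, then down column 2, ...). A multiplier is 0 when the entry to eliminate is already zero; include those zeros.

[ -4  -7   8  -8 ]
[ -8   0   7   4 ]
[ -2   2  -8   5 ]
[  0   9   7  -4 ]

Forward elimination:
R2 <- R2 - (2)*R1:  [  0  14  -9  20 ]
R3 <- R3 - (1/2)*R1:  [    0  11/2   -12     9 ]
R4: entry in column 1 is already 0 -> m_{41} = 0 (no row operation needed)
R3 <- R3 - (11/28)*R2:  [       0        0  -237/28      8/7 ]
R4 <- R4 - (9/14)*R2:  [      0       0  179/14  -118/7 ]
R4 <- R4 - (-358/237)*R3:  [         0          0          0  -3586/237 ]
Multipliers (in order of application): m_{21} = 2, m_{31} = 1/2, m_{41} = 0, m_{32} = 11/28, m_{42} = 9/14, m_{43} = -358/237

multipliers: 2, 1/2, 0, 11/28, 9/14, -358/237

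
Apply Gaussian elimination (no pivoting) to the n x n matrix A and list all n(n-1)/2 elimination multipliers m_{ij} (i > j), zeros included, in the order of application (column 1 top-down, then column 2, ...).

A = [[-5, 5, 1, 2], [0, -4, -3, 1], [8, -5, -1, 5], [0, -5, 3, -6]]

Forward elimination:
R2: entry in column 1 is already 0 -> m_{21} = 0 (no row operation needed)
R3 <- R3 - (-8/5)*R1:  [    0     3   3/5  41/5 ]
R4: entry in column 1 is already 0 -> m_{41} = 0 (no row operation needed)
R3 <- R3 - (-3/4)*R2:  [      0       0  -33/20  179/20 ]
R4 <- R4 - (5/4)*R2:  [     0      0   27/4  -29/4 ]
R4 <- R4 - (-45/11)*R3:  [      0       0       0  323/11 ]
Multipliers (in order of application): m_{21} = 0, m_{31} = -8/5, m_{41} = 0, m_{32} = -3/4, m_{42} = 5/4, m_{43} = -45/11

multipliers: 0, -8/5, 0, -3/4, 5/4, -45/11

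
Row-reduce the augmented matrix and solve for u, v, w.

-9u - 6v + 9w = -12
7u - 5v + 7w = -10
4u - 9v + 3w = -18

(0, 2, 0)

Forward elimination on [A|b]:
R2 <- R2 - (-7/9)*R1:  [     0  -29/3     14  -58/3 ]
R3 <- R3 - (-4/9)*R1:  [     0  -35/3      7  -70/3 ]
R3 <- R3 - (35/29)*R2:  [       0        0  -287/29        0 ]
Row echelon form:
[ -9     -6        9  |    -12 ]
[  0  -29/3       14  |  -58/3 ]
[  0      0  -287/29  |      0 ]
Back-substitution:
w = (0) / (-287/29) = 0
v = (-58/3 - (14)*(0)) / (-29/3) = 2
u = (-12 - (-6)*(2) - (9)*(0)) / -9 = 0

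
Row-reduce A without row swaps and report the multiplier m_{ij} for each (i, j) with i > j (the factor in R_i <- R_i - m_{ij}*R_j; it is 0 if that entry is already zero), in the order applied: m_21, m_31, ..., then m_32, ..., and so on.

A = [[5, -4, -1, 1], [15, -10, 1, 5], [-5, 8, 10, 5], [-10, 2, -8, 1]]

multipliers: 3, -1, -2, 2, -3, 2

Forward elimination:
R2 <- R2 - (3)*R1:  [ 0  2  4  2 ]
R3 <- R3 - (-1)*R1:  [ 0  4  9  6 ]
R4 <- R4 - (-2)*R1:  [   0   -6  -10    3 ]
R3 <- R3 - (2)*R2:  [ 0  0  1  2 ]
R4 <- R4 - (-3)*R2:  [ 0  0  2  9 ]
R4 <- R4 - (2)*R3:  [ 0  0  0  5 ]
Multipliers (in order of application): m_{21} = 3, m_{31} = -1, m_{41} = -2, m_{32} = 2, m_{42} = -3, m_{43} = 2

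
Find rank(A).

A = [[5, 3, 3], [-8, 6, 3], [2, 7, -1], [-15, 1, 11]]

Row reduction:
R2 <- R2 - (-8/5)*R1:  [    0  54/5  39/5 ]
R3 <- R3 - (2/5)*R1:  [     0   29/5  -11/5 ]
R4 <- R4 - (-3)*R1:  [  0  10  20 ]
R3 <- R3 - (29/54)*R2:  [       0        0  -115/18 ]
R4 <- R4 - (25/27)*R2:  [     0      0  115/9 ]
R4 <- R4 - (-2)*R3:  [ 0  0  0 ]
Row echelon form:
[ 5     3        3 ]
[ 0  54/5     39/5 ]
[ 0     0  -115/18 ]
[ 0     0        0 ]
Nonzero rows / pivot columns: 3

rank(A) = 3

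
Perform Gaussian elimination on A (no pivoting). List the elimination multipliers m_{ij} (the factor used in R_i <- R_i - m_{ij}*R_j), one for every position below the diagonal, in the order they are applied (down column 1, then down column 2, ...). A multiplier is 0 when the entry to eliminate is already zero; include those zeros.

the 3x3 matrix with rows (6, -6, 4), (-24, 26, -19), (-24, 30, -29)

multipliers: -4, -4, 3

Forward elimination:
R2 <- R2 - (-4)*R1:  [  0   2  -3 ]
R3 <- R3 - (-4)*R1:  [   0    6  -13 ]
R3 <- R3 - (3)*R2:  [  0   0  -4 ]
Multipliers (in order of application): m_{21} = -4, m_{31} = -4, m_{32} = 3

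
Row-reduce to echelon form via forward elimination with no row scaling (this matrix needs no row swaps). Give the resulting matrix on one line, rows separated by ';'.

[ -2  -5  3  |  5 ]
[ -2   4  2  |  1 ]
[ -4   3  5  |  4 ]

REF = [-2 -5 3 5; 0 9 -1 -4; 0 0 4/9 -2/9]

Forward elimination:
R2 <- R2 - (1)*R1:  [  0   9  -1  -4 ]
R3 <- R3 - (2)*R1:  [  0  13  -1  -6 ]
R3 <- R3 - (13/9)*R2:  [    0     0   4/9  -2/9 ]
Row echelon form:
[ -2  -5    3  |     5 ]
[  0   9   -1  |    -4 ]
[  0   0  4/9  |  -2/9 ]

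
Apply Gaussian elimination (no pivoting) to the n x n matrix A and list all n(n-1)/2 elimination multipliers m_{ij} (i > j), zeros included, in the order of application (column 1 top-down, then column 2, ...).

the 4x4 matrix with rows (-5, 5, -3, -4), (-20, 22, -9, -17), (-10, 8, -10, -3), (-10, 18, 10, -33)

multipliers: 4, 2, 2, -1, 4, -4

Forward elimination:
R2 <- R2 - (4)*R1:  [  0   2   3  -1 ]
R3 <- R3 - (2)*R1:  [  0  -2  -4   5 ]
R4 <- R4 - (2)*R1:  [   0    8   16  -25 ]
R3 <- R3 - (-1)*R2:  [  0   0  -1   4 ]
R4 <- R4 - (4)*R2:  [   0    0    4  -21 ]
R4 <- R4 - (-4)*R3:  [  0   0   0  -5 ]
Multipliers (in order of application): m_{21} = 4, m_{31} = 2, m_{41} = 2, m_{32} = -1, m_{42} = 4, m_{43} = -4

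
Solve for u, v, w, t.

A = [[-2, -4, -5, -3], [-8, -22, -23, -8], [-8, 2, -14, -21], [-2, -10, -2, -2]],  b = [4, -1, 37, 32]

Forward elimination on [A|b]:
R2 <- R2 - (4)*R1:  [   0   -6   -3    4  -17 ]
R3 <- R3 - (4)*R1:  [  0  18   6  -9  21 ]
R4 <- R4 - (1)*R1:  [  0  -6   3   1  28 ]
R3 <- R3 - (-3)*R2:  [   0    0   -3    3  -30 ]
R4 <- R4 - (1)*R2:  [  0   0   6  -3  45 ]
R4 <- R4 - (-2)*R3:  [   0    0    0    3  -15 ]
Row echelon form:
[ -2  -4  -5  -3  |    4 ]
[  0  -6  -3   4  |  -17 ]
[  0   0  -3   3  |  -30 ]
[  0   0   0   3  |  -15 ]
Back-substitution:
t = (-15) / 3 = -5
w = (-30 - (3)*(-5)) / -3 = 5
v = (-17 - (-3)*(5) - (4)*(-5)) / -6 = -3
u = (4 - (-4)*(-3) - (-5)*(5) - (-3)*(-5)) / -2 = -1

(-1, -3, 5, -5)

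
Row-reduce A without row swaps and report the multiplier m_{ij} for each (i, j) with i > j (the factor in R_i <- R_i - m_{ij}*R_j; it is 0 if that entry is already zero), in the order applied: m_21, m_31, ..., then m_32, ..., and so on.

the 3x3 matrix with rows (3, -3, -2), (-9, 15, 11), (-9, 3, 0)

multipliers: -3, -3, -1

Forward elimination:
R2 <- R2 - (-3)*R1:  [ 0  6  5 ]
R3 <- R3 - (-3)*R1:  [  0  -6  -6 ]
R3 <- R3 - (-1)*R2:  [  0   0  -1 ]
Multipliers (in order of application): m_{21} = -3, m_{31} = -3, m_{32} = -1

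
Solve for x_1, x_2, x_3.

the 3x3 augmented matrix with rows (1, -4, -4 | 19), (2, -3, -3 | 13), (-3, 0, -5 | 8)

Forward elimination on [A|b]:
R2 <- R2 - (2)*R1:  [   0    5    5  -25 ]
R3 <- R3 - (-3)*R1:  [   0  -12  -17   65 ]
R3 <- R3 - (-12/5)*R2:  [  0   0  -5   5 ]
Row echelon form:
[ 1  -4  -4  |   19 ]
[ 0   5   5  |  -25 ]
[ 0   0  -5  |    5 ]
Back-substitution:
x_3 = (5) / -5 = -1
x_2 = (-25 - (5)*(-1)) / 5 = -4
x_1 = (19 - (-4)*(-4) - (-4)*(-1)) / 1 = -1

(-1, -4, -1)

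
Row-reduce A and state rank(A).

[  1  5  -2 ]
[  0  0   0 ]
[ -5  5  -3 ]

Row reduction:
R3 <- R3 - (-5)*R1:  [   0   30  -13 ]
R2 <-> R3   (pivot in column 2 was zero)
[ 1   5   -2 ]
[ 0  30  -13 ]
[ 0   0    0 ]
Row echelon form:
[ 1   5   -2 ]
[ 0  30  -13 ]
[ 0   0    0 ]
Nonzero rows / pivot columns: 2

rank(A) = 2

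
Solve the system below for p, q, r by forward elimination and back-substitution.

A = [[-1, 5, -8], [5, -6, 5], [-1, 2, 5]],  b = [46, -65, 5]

(-5, 5, -2)

Forward elimination on [A|b]:
R2 <- R2 - (-5)*R1:  [   0   19  -35  165 ]
R3 <- R3 - (1)*R1:  [   0   -3   13  -41 ]
R3 <- R3 - (-3/19)*R2:  [       0        0   142/19  -284/19 ]
Row echelon form:
[ -1   5      -8  |       46 ]
[  0  19     -35  |      165 ]
[  0   0  142/19  |  -284/19 ]
Back-substitution:
r = (-284/19) / (142/19) = -2
q = (165 - (-35)*(-2)) / 19 = 5
p = (46 - (5)*(5) - (-8)*(-2)) / -1 = -5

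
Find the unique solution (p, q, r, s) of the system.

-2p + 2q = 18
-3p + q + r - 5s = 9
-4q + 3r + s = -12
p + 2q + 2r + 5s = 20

Forward elimination on [A|b]:
R2 <- R2 - (3/2)*R1:  [   0   -2    1   -5  -18 ]
R4 <- R4 - (-1/2)*R1:  [  0   3   2   5  29 ]
R3 <- R3 - (2)*R2:  [  0   0   1  11  24 ]
R4 <- R4 - (-3/2)*R2:  [    0     0   7/2  -5/2     2 ]
R4 <- R4 - (7/2)*R3:  [   0    0    0  -41  -82 ]
Row echelon form:
[ -2   2  0    0  |   18 ]
[  0  -2  1   -5  |  -18 ]
[  0   0  1   11  |   24 ]
[  0   0  0  -41  |  -82 ]
Back-substitution:
s = (-82) / -41 = 2
r = (24 - (11)*(2)) / 1 = 2
q = (-18 - (1)*(2) - (-5)*(2)) / -2 = 5
p = (18 - (2)*(5)) / -2 = -4

(-4, 5, 2, 2)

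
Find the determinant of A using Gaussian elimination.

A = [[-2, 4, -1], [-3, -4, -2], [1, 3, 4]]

Forward elimination:
R2 <- R2 - (3/2)*R1:  [    0   -10  -1/2 ]
R3 <- R3 - (-1/2)*R1:  [   0    5  7/2 ]
R3 <- R3 - (-1/2)*R2:  [    0     0  13/4 ]
Upper-triangular form:
[ -2    4    -1 ]
[  0  -10  -1/2 ]
[  0    0  13/4 ]
det(A) = (-1)^0 * (-2) * (-10) * (13/4) = 65  (0 row swaps -> sign +1)

det(A) = 65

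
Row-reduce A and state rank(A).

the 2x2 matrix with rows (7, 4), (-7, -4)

Row reduction:
R2 <- R2 - (-1)*R1:  [ 0  0 ]
Row echelon form:
[ 7  4 ]
[ 0  0 ]
Nonzero rows / pivot columns: 1

rank(A) = 1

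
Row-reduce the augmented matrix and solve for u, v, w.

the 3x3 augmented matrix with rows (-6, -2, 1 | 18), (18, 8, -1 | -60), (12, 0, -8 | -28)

(-1, -5, 2)

Forward elimination on [A|b]:
R2 <- R2 - (-3)*R1:  [  0   2   2  -6 ]
R3 <- R3 - (-2)*R1:  [  0  -4  -6   8 ]
R3 <- R3 - (-2)*R2:  [  0   0  -2  -4 ]
Row echelon form:
[ -6  -2   1  |  18 ]
[  0   2   2  |  -6 ]
[  0   0  -2  |  -4 ]
Back-substitution:
w = (-4) / -2 = 2
v = (-6 - (2)*(2)) / 2 = -5
u = (18 - (-2)*(-5) - (1)*(2)) / -6 = -1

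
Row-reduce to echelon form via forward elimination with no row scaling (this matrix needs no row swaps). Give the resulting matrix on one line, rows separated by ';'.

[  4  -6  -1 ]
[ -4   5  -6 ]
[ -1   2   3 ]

Forward elimination:
R2 <- R2 - (-1)*R1:  [  0  -1  -7 ]
R3 <- R3 - (-1/4)*R1:  [    0   1/2  11/4 ]
R3 <- R3 - (-1/2)*R2:  [    0     0  -3/4 ]
Row echelon form:
[ 4  -6    -1 ]
[ 0  -1    -7 ]
[ 0   0  -3/4 ]

REF = [4 -6 -1; 0 -1 -7; 0 0 -3/4]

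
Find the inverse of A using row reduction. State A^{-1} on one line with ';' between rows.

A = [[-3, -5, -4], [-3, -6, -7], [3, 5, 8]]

inverse = [-13/12 5/3 11/12; 1/4 -1 -3/4; 1/4 0 1/4]

Gauss-Jordan on [A | I]:
R1 <- (1/-3)*R1:  [    1   5/3   4/3  |  -1/3     0     0 ]
R2 <- R2 - (-3)*R1:  [  0  -1  -3  |  -1   1   0 ]
R3 <- R3 - (3)*R1:  [ 0  0  4  |  1  0  1 ]
R2 <- (1/-1)*R2:  [  0   1   3  |   1  -1   0 ]
R1 <- R1 - (5/3)*R2:  [     1      0  -11/3  |     -2    5/3      0 ]
R3 <- (1/4)*R3:  [   0    0    1  |  1/4    0  1/4 ]
R1 <- R1 - (-11/3)*R3:  [      1       0       0  |  -13/12     5/3   11/12 ]
R2 <- R2 - (3)*R3:  [    0     1     0  |   1/4    -1  -3/4 ]
Right block of [I | A^{-1}] is the inverse:
[ -13/12  5/3  11/12 ]
[    1/4   -1   -3/4 ]
[    1/4    0    1/4 ]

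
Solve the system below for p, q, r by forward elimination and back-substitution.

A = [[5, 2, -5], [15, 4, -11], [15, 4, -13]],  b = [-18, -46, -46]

(-2, -4, 0)

Forward elimination on [A|b]:
R2 <- R2 - (3)*R1:  [  0  -2   4   8 ]
R3 <- R3 - (3)*R1:  [  0  -2   2   8 ]
R3 <- R3 - (1)*R2:  [  0   0  -2   0 ]
Row echelon form:
[ 5   2  -5  |  -18 ]
[ 0  -2   4  |    8 ]
[ 0   0  -2  |    0 ]
Back-substitution:
r = (0) / -2 = 0
q = (8 - (4)*(0)) / -2 = -4
p = (-18 - (2)*(-4) - (-5)*(0)) / 5 = -2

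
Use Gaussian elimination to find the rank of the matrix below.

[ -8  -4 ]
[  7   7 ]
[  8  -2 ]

Row reduction:
R2 <- R2 - (-7/8)*R1:  [   0  7/2 ]
R3 <- R3 - (-1)*R1:  [  0  -6 ]
R3 <- R3 - (-12/7)*R2:  [ 0  0 ]
Row echelon form:
[ -8   -4 ]
[  0  7/2 ]
[  0    0 ]
Nonzero rows / pivot columns: 2

rank(A) = 2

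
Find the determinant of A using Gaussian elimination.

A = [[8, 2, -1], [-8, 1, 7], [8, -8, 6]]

det(A) = 648

Forward elimination:
R2 <- R2 - (-1)*R1:  [ 0  3  6 ]
R3 <- R3 - (1)*R1:  [   0  -10    7 ]
R3 <- R3 - (-10/3)*R2:  [  0   0  27 ]
Upper-triangular form:
[ 8  2  -1 ]
[ 0  3   6 ]
[ 0  0  27 ]
det(A) = (-1)^0 * (8) * (3) * (27) = 648  (0 row swaps -> sign +1)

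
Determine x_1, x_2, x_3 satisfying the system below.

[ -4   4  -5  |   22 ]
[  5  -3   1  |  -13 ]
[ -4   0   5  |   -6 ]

(-1, 2, -2)

Forward elimination on [A|b]:
R2 <- R2 - (-5/4)*R1:  [     0      2  -21/4   29/2 ]
R3 <- R3 - (1)*R1:  [   0   -4   10  -28 ]
R3 <- R3 - (-2)*R2:  [    0     0  -1/2     1 ]
Row echelon form:
[ -4  4     -5  |    22 ]
[  0  2  -21/4  |  29/2 ]
[  0  0   -1/2  |     1 ]
Back-substitution:
x_3 = (1) / (-1/2) = -2
x_2 = (29/2 - (-21/4)*(-2)) / 2 = 2
x_1 = (22 - (4)*(2) - (-5)*(-2)) / -4 = -1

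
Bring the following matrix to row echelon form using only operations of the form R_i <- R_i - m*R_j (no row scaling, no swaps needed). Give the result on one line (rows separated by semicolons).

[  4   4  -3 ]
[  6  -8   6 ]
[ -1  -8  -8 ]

Forward elimination:
R2 <- R2 - (3/2)*R1:  [    0   -14  21/2 ]
R3 <- R3 - (-1/4)*R1:  [     0     -7  -35/4 ]
R3 <- R3 - (1/2)*R2:  [   0    0  -14 ]
Row echelon form:
[ 4    4    -3 ]
[ 0  -14  21/2 ]
[ 0    0   -14 ]

REF = [4 4 -3; 0 -14 21/2; 0 0 -14]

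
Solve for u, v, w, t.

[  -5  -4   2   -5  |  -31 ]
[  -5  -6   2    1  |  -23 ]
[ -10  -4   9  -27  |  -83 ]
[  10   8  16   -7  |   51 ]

Forward elimination on [A|b]:
R2 <- R2 - (1)*R1:  [  0  -2   0   6   8 ]
R3 <- R3 - (2)*R1:  [   0    4    5  -17  -21 ]
R4 <- R4 - (-2)*R1:  [   0    0   20  -17  -11 ]
R3 <- R3 - (-2)*R2:  [  0   0   5  -5  -5 ]
R4 <- R4 - (4)*R3:  [ 0  0  0  3  9 ]
Row echelon form:
[ -5  -4  2  -5  |  -31 ]
[  0  -2  0   6  |    8 ]
[  0   0  5  -5  |   -5 ]
[  0   0  0   3  |    9 ]
Back-substitution:
t = (9) / 3 = 3
w = (-5 - (-5)*(3)) / 5 = 2
v = (8 - (6)*(3)) / -2 = 5
u = (-31 - (-4)*(5) - (2)*(2) - (-5)*(3)) / -5 = 0

(0, 5, 2, 3)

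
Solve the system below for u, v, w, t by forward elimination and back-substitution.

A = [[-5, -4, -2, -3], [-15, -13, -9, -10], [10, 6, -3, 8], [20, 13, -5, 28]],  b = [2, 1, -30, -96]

Forward elimination on [A|b]:
R2 <- R2 - (3)*R1:  [  0  -1  -3  -1  -5 ]
R3 <- R3 - (-2)*R1:  [   0   -2   -7    2  -26 ]
R4 <- R4 - (-4)*R1:  [   0   -3  -13   16  -88 ]
R3 <- R3 - (2)*R2:  [   0    0   -1    4  -16 ]
R4 <- R4 - (3)*R2:  [   0    0   -4   19  -73 ]
R4 <- R4 - (4)*R3:  [  0   0   0   3  -9 ]
Row echelon form:
[ -5  -4  -2  -3  |    2 ]
[  0  -1  -3  -1  |   -5 ]
[  0   0  -1   4  |  -16 ]
[  0   0   0   3  |   -9 ]
Back-substitution:
t = (-9) / 3 = -3
w = (-16 - (4)*(-3)) / -1 = 4
v = (-5 - (-3)*(4) - (-1)*(-3)) / -1 = -4
u = (2 - (-4)*(-4) - (-2)*(4) - (-3)*(-3)) / -5 = 3

(3, -4, 4, -3)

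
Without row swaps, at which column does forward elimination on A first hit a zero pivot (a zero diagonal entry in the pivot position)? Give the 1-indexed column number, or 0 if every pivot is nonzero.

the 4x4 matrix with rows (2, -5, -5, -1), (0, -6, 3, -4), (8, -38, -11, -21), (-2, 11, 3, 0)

first zero-pivot column = 3

Naive forward elimination:
R3 <- R3 - (4)*R1:  [   0  -18    9  -17 ]
R4 <- R4 - (-1)*R1:  [  0   6  -2  -1 ]
R3 <- R3 - (3)*R2:  [  0   0   0  -5 ]
R4 <- R4 - (-1)*R2:  [  0   0   1  -5 ]
Matrix at this point:
[ 2  -5  -5  -1 ]
[ 0  -6   3  -4 ]
[ 0   0   0  -5 ]
[ 0   0   1  -5 ]
Pivot entry (3,3) is zero but row 4 has 1 in column 3 -> naive elimination stops; a row interchange (e.g. R3 <-> R4) would be required here.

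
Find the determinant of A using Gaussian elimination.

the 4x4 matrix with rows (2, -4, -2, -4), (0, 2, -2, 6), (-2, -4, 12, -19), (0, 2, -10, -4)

det(A) = -48

Forward elimination:
R3 <- R3 - (-1)*R1:  [   0   -8   10  -23 ]
R3 <- R3 - (-4)*R2:  [ 0  0  2  1 ]
R4 <- R4 - (1)*R2:  [   0    0   -8  -10 ]
R4 <- R4 - (-4)*R3:  [  0   0   0  -6 ]
Upper-triangular form:
[ 2  -4  -2  -4 ]
[ 0   2  -2   6 ]
[ 0   0   2   1 ]
[ 0   0   0  -6 ]
det(A) = (-1)^0 * (2) * (2) * (2) * (-6) = -48  (0 row swaps -> sign +1)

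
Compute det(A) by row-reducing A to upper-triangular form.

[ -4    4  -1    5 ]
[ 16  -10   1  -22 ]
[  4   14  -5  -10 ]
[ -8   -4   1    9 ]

Forward elimination:
R2 <- R2 - (-4)*R1:  [  0   6  -3  -2 ]
R3 <- R3 - (-1)*R1:  [  0  18  -6  -5 ]
R4 <- R4 - (2)*R1:  [   0  -12    3   -1 ]
R3 <- R3 - (3)*R2:  [ 0  0  3  1 ]
R4 <- R4 - (-2)*R2:  [  0   0  -3  -5 ]
R4 <- R4 - (-1)*R3:  [  0   0   0  -4 ]
Upper-triangular form:
[ -4  4  -1   5 ]
[  0  6  -3  -2 ]
[  0  0   3   1 ]
[  0  0   0  -4 ]
det(A) = (-1)^0 * (-4) * (6) * (3) * (-4) = 288  (0 row swaps -> sign +1)

det(A) = 288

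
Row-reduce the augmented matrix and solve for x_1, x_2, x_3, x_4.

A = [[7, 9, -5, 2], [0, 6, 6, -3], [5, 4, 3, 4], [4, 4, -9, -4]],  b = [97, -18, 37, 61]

Forward elimination on [A|b]:
R3 <- R3 - (5/7)*R1:  [      0   -17/7    46/7    18/7  -226/7 ]
R4 <- R4 - (4/7)*R1:  [     0   -8/7  -43/7  -36/7   39/7 ]
R3 <- R3 - (-17/42)*R2:  [      0       0       9   19/14  -277/7 ]
R4 <- R4 - (-4/21)*R2:  [     0      0     -5  -40/7   15/7 ]
R4 <- R4 - (-5/9)*R3:  [        0         0         0  -625/126  -1250/63 ]
Row echelon form:
[ 7  9  -5         2  |        97 ]
[ 0  6   6        -3  |       -18 ]
[ 0  0   9     19/14  |    -277/7 ]
[ 0  0   0  -625/126  |  -1250/63 ]
Back-substitution:
x_4 = (-1250/63) / (-625/126) = 4
x_3 = (-277/7 - (19/14)*(4)) / 9 = -5
x_2 = (-18 - (6)*(-5) - (-3)*(4)) / 6 = 4
x_1 = (97 - (9)*(4) - (-5)*(-5) - (2)*(4)) / 7 = 4

(4, 4, -5, 4)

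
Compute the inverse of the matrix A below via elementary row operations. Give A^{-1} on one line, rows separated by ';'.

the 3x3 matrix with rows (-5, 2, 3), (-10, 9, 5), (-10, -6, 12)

inverse = [-69/50 21/50 17/100; -7/10 3/10 1/20; -3/2 1/2 1/4]

Gauss-Jordan on [A | I]:
R1 <- (1/-5)*R1:  [    1  -2/5  -3/5  |  -1/5     0     0 ]
R2 <- R2 - (-10)*R1:  [  0   5  -1  |  -2   1   0 ]
R3 <- R3 - (-10)*R1:  [   0  -10    6  |   -2    0    1 ]
R2 <- (1/5)*R2:  [    0     1  -1/5  |  -2/5   1/5     0 ]
R1 <- R1 - (-2/5)*R2:  [      1       0  -17/25  |   -9/25    2/25       0 ]
R3 <- R3 - (-10)*R2:  [  0   0   4  |  -6   2   1 ]
R3 <- (1/4)*R3:  [    0     0     1  |  -3/2   1/2   1/4 ]
R1 <- R1 - (-17/25)*R3:  [      1       0       0  |  -69/50   21/50  17/100 ]
R2 <- R2 - (-1/5)*R3:  [     0      1      0  |  -7/10   3/10   1/20 ]
Right block of [I | A^{-1}] is the inverse:
[ -69/50  21/50  17/100 ]
[  -7/10   3/10    1/20 ]
[   -3/2    1/2     1/4 ]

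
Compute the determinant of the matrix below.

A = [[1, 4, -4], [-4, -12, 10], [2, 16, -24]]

det(A) = -16

Forward elimination:
R2 <- R2 - (-4)*R1:  [  0   4  -6 ]
R3 <- R3 - (2)*R1:  [   0    8  -16 ]
R3 <- R3 - (2)*R2:  [  0   0  -4 ]
Upper-triangular form:
[ 1  4  -4 ]
[ 0  4  -6 ]
[ 0  0  -4 ]
det(A) = (-1)^0 * (1) * (4) * (-4) = -16  (0 row swaps -> sign +1)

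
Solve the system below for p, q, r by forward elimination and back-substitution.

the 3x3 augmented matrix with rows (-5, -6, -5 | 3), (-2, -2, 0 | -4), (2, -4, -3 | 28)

(5, -3, -2)

Forward elimination on [A|b]:
R2 <- R2 - (2/5)*R1:  [     0    2/5      2  -26/5 ]
R3 <- R3 - (-2/5)*R1:  [     0  -32/5     -5  146/5 ]
R3 <- R3 - (-16)*R2:  [   0    0   27  -54 ]
Row echelon form:
[ -5   -6  -5  |      3 ]
[  0  2/5   2  |  -26/5 ]
[  0    0  27  |    -54 ]
Back-substitution:
r = (-54) / 27 = -2
q = (-26/5 - (2)*(-2)) / (2/5) = -3
p = (3 - (-6)*(-3) - (-5)*(-2)) / -5 = 5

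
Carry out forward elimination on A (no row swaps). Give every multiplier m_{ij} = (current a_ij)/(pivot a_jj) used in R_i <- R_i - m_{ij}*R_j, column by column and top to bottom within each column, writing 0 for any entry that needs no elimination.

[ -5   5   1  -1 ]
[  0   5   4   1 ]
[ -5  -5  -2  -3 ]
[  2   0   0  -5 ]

Forward elimination:
R2: entry in column 1 is already 0 -> m_{21} = 0 (no row operation needed)
R3 <- R3 - (1)*R1:  [   0  -10   -3   -2 ]
R4 <- R4 - (-2/5)*R1:  [     0      2    2/5  -27/5 ]
R3 <- R3 - (-2)*R2:  [ 0  0  5  0 ]
R4 <- R4 - (2/5)*R2:  [     0      0   -6/5  -29/5 ]
R4 <- R4 - (-6/25)*R3:  [     0      0      0  -29/5 ]
Multipliers (in order of application): m_{21} = 0, m_{31} = 1, m_{41} = -2/5, m_{32} = -2, m_{42} = 2/5, m_{43} = -6/25

multipliers: 0, 1, -2/5, -2, 2/5, -6/25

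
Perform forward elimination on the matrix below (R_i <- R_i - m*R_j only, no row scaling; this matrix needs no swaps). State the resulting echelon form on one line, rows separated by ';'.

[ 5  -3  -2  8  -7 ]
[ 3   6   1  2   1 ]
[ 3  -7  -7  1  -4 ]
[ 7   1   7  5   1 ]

Forward elimination:
R2 <- R2 - (3/5)*R1:  [     0   39/5   11/5  -14/5   26/5 ]
R3 <- R3 - (3/5)*R1:  [     0  -26/5  -29/5  -19/5    1/5 ]
R4 <- R4 - (7/5)*R1:  [     0   26/5   49/5  -31/5   54/5 ]
R3 <- R3 - (-2/3)*R2:  [     0      0  -13/3  -17/3   11/3 ]
R4 <- R4 - (2/3)*R2:  [     0      0   25/3  -13/3   22/3 ]
R4 <- R4 - (-25/13)*R3:  [       0        0        0  -198/13   187/13 ]
Row echelon form:
[ 5    -3     -2        8      -7 ]
[ 0  39/5   11/5    -14/5    26/5 ]
[ 0     0  -13/3    -17/3    11/3 ]
[ 0     0      0  -198/13  187/13 ]

REF = [5 -3 -2 8 -7; 0 39/5 11/5 -14/5 26/5; 0 0 -13/3 -17/3 11/3; 0 0 0 -198/13 187/13]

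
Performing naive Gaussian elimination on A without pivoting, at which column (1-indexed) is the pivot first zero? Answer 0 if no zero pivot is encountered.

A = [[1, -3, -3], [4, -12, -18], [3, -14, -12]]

first zero-pivot column = 2

Naive forward elimination:
R2 <- R2 - (4)*R1:  [  0   0  -6 ]
R3 <- R3 - (3)*R1:  [  0  -5  -3 ]
Matrix at this point:
[ 1  -3  -3 ]
[ 0   0  -6 ]
[ 0  -5  -3 ]
Pivot entry (2,2) is zero but row 3 has -5 in column 2 -> naive elimination stops; a row interchange (e.g. R2 <-> R3) would be required here.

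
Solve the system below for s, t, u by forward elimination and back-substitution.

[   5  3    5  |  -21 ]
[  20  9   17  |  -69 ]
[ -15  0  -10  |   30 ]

Forward elimination on [A|b]:
R2 <- R2 - (4)*R1:  [  0  -3  -3  15 ]
R3 <- R3 - (-3)*R1:  [   0    9    5  -33 ]
R3 <- R3 - (-3)*R2:  [  0   0  -4  12 ]
Row echelon form:
[ 5   3   5  |  -21 ]
[ 0  -3  -3  |   15 ]
[ 0   0  -4  |   12 ]
Back-substitution:
u = (12) / -4 = -3
t = (15 - (-3)*(-3)) / -3 = -2
s = (-21 - (3)*(-2) - (5)*(-3)) / 5 = 0

(0, -2, -3)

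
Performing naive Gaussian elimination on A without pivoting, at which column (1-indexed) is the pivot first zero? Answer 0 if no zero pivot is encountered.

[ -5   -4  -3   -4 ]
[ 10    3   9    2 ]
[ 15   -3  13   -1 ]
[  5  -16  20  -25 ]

Naive forward elimination:
R2 <- R2 - (-2)*R1:  [  0  -5   3  -6 ]
R3 <- R3 - (-3)*R1:  [   0  -15    4  -13 ]
R4 <- R4 - (-1)*R1:  [   0  -20   17  -29 ]
R3 <- R3 - (3)*R2:  [  0   0  -5   5 ]
R4 <- R4 - (4)*R2:  [  0   0   5  -5 ]
R4 <- R4 - (-1)*R3:  [ 0  0  0  0 ]
Matrix at this point:
[ -5  -4  -3  -4 ]
[  0  -5   3  -6 ]
[  0   0  -5   5 ]
[  0   0   0   0 ]
Pivot entry (4,4) in the last row is zero and there are no rows below to swap with -> zero pivot in column 4 (A is singular).

first zero-pivot column = 4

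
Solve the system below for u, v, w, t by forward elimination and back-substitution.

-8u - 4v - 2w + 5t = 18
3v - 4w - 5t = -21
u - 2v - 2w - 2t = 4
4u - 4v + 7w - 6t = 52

(-2, -5, 4, -2)

Forward elimination on [A|b]:
R3 <- R3 - (-1/8)*R1:  [     0   -5/2   -9/4  -11/8   25/4 ]
R4 <- R4 - (-1/2)*R1:  [    0    -6     6  -7/2    61 ]
R3 <- R3 - (-5/6)*R2:  [       0        0   -67/12  -133/24    -45/4 ]
R4 <- R4 - (-2)*R2:  [     0      0     -2  -27/2     19 ]
R4 <- R4 - (24/67)*R3:  [         0          0          0  -1543/134    1543/67 ]
Row echelon form:
[ -8  -4      -2          5  |       18 ]
[  0   3      -4         -5  |      -21 ]
[  0   0  -67/12    -133/24  |    -45/4 ]
[  0   0       0  -1543/134  |  1543/67 ]
Back-substitution:
t = (1543/67) / (-1543/134) = -2
w = (-45/4 - (-133/24)*(-2)) / (-67/12) = 4
v = (-21 - (-4)*(4) - (-5)*(-2)) / 3 = -5
u = (18 - (-4)*(-5) - (-2)*(4) - (5)*(-2)) / -8 = -2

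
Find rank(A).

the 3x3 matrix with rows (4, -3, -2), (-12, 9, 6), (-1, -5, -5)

rank(A) = 2

Row reduction:
R2 <- R2 - (-3)*R1:  [ 0  0  0 ]
R3 <- R3 - (-1/4)*R1:  [     0  -23/4  -11/2 ]
R2 <-> R3   (pivot in column 2 was zero)
[ 4     -3     -2 ]
[ 0  -23/4  -11/2 ]
[ 0      0      0 ]
Row echelon form:
[ 4     -3     -2 ]
[ 0  -23/4  -11/2 ]
[ 0      0      0 ]
Nonzero rows / pivot columns: 2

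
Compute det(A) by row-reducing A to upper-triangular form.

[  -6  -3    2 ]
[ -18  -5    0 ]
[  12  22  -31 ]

det(A) = 72

Forward elimination:
R2 <- R2 - (3)*R1:  [  0   4  -6 ]
R3 <- R3 - (-2)*R1:  [   0   16  -27 ]
R3 <- R3 - (4)*R2:  [  0   0  -3 ]
Upper-triangular form:
[ -6  -3   2 ]
[  0   4  -6 ]
[  0   0  -3 ]
det(A) = (-1)^0 * (-6) * (4) * (-3) = 72  (0 row swaps -> sign +1)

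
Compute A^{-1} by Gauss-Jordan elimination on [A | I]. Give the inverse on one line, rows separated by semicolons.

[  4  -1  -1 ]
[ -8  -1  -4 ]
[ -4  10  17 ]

inverse = [23/24 7/24 1/8; 19/3 8/3 1; -7/2 -3/2 -1/2]

Gauss-Jordan on [A | I]:
R1 <- (1/4)*R1:  [    1  -1/4  -1/4  |   1/4     0     0 ]
R2 <- R2 - (-8)*R1:  [  0  -3  -6  |   2   1   0 ]
R3 <- R3 - (-4)*R1:  [  0   9  16  |   1   0   1 ]
R2 <- (1/-3)*R2:  [    0     1     2  |  -2/3  -1/3     0 ]
R1 <- R1 - (-1/4)*R2:  [     1      0    1/4  |   1/12  -1/12      0 ]
R3 <- R3 - (9)*R2:  [  0   0  -2  |   7   3   1 ]
R3 <- (1/-2)*R3:  [    0     0     1  |  -7/2  -3/2  -1/2 ]
R1 <- R1 - (1/4)*R3:  [     1      0      0  |  23/24   7/24    1/8 ]
R2 <- R2 - (2)*R3:  [    0     1     0  |  19/3   8/3     1 ]
Right block of [I | A^{-1}] is the inverse:
[ 23/24  7/24   1/8 ]
[  19/3   8/3     1 ]
[  -7/2  -3/2  -1/2 ]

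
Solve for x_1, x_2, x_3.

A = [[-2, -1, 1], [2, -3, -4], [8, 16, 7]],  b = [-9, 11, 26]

(3, 1, -2)

Forward elimination on [A|b]:
R2 <- R2 - (-1)*R1:  [  0  -4  -3   2 ]
R3 <- R3 - (-4)*R1:  [   0   12   11  -10 ]
R3 <- R3 - (-3)*R2:  [  0   0   2  -4 ]
Row echelon form:
[ -2  -1   1  |  -9 ]
[  0  -4  -3  |   2 ]
[  0   0   2  |  -4 ]
Back-substitution:
x_3 = (-4) / 2 = -2
x_2 = (2 - (-3)*(-2)) / -4 = 1
x_1 = (-9 - (-1)*(1) - (1)*(-2)) / -2 = 3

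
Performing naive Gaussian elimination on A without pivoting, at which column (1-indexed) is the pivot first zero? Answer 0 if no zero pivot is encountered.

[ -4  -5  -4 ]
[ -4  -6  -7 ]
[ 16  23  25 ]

first zero-pivot column = 3

Naive forward elimination:
R2 <- R2 - (1)*R1:  [  0  -1  -3 ]
R3 <- R3 - (-4)*R1:  [ 0  3  9 ]
R3 <- R3 - (-3)*R2:  [ 0  0  0 ]
Matrix at this point:
[ -4  -5  -4 ]
[  0  -1  -3 ]
[  0   0   0 ]
Pivot entry (3,3) in the last row is zero and there are no rows below to swap with -> zero pivot in column 3 (A is singular).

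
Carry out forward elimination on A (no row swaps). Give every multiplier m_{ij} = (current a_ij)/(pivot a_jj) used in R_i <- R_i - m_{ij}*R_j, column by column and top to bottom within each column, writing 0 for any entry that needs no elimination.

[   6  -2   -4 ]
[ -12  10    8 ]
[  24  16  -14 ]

multipliers: -2, 4, 4

Forward elimination:
R2 <- R2 - (-2)*R1:  [ 0  6  0 ]
R3 <- R3 - (4)*R1:  [  0  24   2 ]
R3 <- R3 - (4)*R2:  [ 0  0  2 ]
Multipliers (in order of application): m_{21} = -2, m_{31} = 4, m_{32} = 4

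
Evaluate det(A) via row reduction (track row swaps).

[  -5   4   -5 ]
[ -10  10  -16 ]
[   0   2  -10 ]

det(A) = 40

Forward elimination:
R2 <- R2 - (2)*R1:  [  0   2  -6 ]
R3 <- R3 - (1)*R2:  [  0   0  -4 ]
Upper-triangular form:
[ -5  4  -5 ]
[  0  2  -6 ]
[  0  0  -4 ]
det(A) = (-1)^0 * (-5) * (2) * (-4) = 40  (0 row swaps -> sign +1)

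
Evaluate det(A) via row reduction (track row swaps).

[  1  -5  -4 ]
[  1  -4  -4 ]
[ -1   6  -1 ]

Forward elimination:
R2 <- R2 - (1)*R1:  [ 0  1  0 ]
R3 <- R3 - (-1)*R1:  [  0   1  -5 ]
R3 <- R3 - (1)*R2:  [  0   0  -5 ]
Upper-triangular form:
[ 1  -5  -4 ]
[ 0   1   0 ]
[ 0   0  -5 ]
det(A) = (-1)^0 * (1) * (1) * (-5) = -5  (0 row swaps -> sign +1)

det(A) = -5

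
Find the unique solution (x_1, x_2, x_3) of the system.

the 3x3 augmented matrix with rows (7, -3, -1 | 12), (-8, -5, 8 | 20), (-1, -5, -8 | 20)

Forward elimination on [A|b]:
R2 <- R2 - (-8/7)*R1:  [     0  -59/7   48/7  236/7 ]
R3 <- R3 - (-1/7)*R1:  [     0  -38/7  -57/7  152/7 ]
R3 <- R3 - (38/59)*R2:  [       0        0  -741/59        0 ]
Row echelon form:
[ 7     -3       -1  |     12 ]
[ 0  -59/7     48/7  |  236/7 ]
[ 0      0  -741/59  |      0 ]
Back-substitution:
x_3 = (0) / (-741/59) = 0
x_2 = (236/7 - (48/7)*(0)) / (-59/7) = -4
x_1 = (12 - (-3)*(-4) - (-1)*(0)) / 7 = 0

(0, -4, 0)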